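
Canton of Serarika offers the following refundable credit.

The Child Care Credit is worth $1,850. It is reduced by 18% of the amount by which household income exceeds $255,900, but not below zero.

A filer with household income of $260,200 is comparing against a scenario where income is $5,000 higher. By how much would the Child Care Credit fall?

At $260,200 — 18% of the $4,300 excess over $255,900 is $774; credit = $1,850 − $774 = $1,076.
At $265,200 — 18% of the $9,300 excess over $255,900 is $1,674; credit = $1,850 − $1,674 = $176.
Lost: $1,076 − $176 = $900.

$900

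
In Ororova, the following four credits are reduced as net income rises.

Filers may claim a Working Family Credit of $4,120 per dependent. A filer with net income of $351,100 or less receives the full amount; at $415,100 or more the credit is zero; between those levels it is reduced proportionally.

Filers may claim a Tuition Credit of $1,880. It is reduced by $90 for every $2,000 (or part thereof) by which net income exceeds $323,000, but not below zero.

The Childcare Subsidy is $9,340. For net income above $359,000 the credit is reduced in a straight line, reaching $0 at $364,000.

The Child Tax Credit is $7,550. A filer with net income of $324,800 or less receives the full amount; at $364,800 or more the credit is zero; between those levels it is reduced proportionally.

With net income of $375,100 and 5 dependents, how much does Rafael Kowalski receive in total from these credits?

$12,875

Working Family Credit: base = 5 × $4,120 = $20,600. $375,100 is $24,000 into a $64,000 phase-out range, leaving 40,000/64,000 of the credit: $20,600 × 40,000/64,000 = $12,875.
Tuition Credit: income exceeds $323,000 by $52,100 → 27 increments × $90 = $2,430 ≥ base, so the credit is $0.
Childcare Subsidy: $375,100 is at or above $364,000, so the credit is $0.
Child Tax Credit: $375,100 is at or above $364,800, so the credit is $0.
Total: $12,875 + $0 + $0 + $0 = $12,875.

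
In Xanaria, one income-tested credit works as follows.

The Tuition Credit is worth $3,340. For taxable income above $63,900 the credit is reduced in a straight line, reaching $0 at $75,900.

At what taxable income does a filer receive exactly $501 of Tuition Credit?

$74,100

$501 is 501/3,340 of the full $3,340, so 2,839/3,340 of the $12,000 range has been used: income = $63,900 + $12,000 × 2,839/3,340 = $74,100.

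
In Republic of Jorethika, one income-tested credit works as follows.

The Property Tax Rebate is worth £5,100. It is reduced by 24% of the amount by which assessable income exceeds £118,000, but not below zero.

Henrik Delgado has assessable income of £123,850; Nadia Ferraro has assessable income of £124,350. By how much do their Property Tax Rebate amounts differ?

£120

Henrik (£123,850): Property Tax Rebate: 24% of the £5,850 excess over £118,000 is £1,404; credit = £5,100 − £1,404 = £3,696.
Nadia (£124,350): Property Tax Rebate: 24% of the £6,350 excess over £118,000 is £1,524; credit = £5,100 − £1,524 = £3,576.
Difference: |£3,696 − £3,576| = £120.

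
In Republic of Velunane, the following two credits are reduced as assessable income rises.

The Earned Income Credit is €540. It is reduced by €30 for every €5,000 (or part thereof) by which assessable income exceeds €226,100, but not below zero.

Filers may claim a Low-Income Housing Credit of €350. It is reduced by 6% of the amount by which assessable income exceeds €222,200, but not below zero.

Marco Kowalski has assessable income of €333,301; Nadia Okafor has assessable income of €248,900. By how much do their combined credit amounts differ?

Marco (€333,301): Earned Income Credit: income exceeds €226,100 by €107,201 → 22 increments × €30 = €660 ≥ base, so the credit is €0. Low-Income Housing Credit: 6% of the €111,101 excess over €222,200 is €6,666.06 ≥ base, so the credit is €0. total €0 + €0 = €0
Nadia (€248,900): Earned Income Credit: income exceeds €226,100 by €22,800, which is 5 full-or-partial €5,000 increments; reduction = 5 × €30 = €150, leaving €390. Low-Income Housing Credit: 6% of the €26,700 excess over €222,200 is €1,602 ≥ base, so the credit is €0. total €390 + €0 = €390
Difference: |€0 − €390| = €390.

€390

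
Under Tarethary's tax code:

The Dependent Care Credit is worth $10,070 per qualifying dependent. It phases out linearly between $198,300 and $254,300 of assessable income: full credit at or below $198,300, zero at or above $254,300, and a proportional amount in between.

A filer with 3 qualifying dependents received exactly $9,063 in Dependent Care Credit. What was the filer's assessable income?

$237,500

Full credit = 3 × $10,070 = $30,210.
$9,063 is 9,063/30,210 of the full $30,210, so 21,147/30,210 of the $56,000 range has been used: income = $198,300 + $56,000 × 21,147/30,210 = $237,500.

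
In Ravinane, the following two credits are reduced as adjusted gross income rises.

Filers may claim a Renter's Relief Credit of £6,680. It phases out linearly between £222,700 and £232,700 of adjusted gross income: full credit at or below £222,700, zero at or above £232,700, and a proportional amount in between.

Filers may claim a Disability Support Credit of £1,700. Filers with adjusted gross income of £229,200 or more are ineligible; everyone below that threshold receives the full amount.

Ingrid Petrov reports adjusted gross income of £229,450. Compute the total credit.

£2,171

Renter's Relief Credit: £229,450 is £6,750 into a £10,000 phase-out range, leaving 3,250/10,000 of the credit: £6,680 × 3,250/10,000 = £2,171.
Disability Support Credit: £229,450 meets or exceeds the £229,200 cutoff, so the credit is £0.
Total: £2,171 + £0 = £2,171.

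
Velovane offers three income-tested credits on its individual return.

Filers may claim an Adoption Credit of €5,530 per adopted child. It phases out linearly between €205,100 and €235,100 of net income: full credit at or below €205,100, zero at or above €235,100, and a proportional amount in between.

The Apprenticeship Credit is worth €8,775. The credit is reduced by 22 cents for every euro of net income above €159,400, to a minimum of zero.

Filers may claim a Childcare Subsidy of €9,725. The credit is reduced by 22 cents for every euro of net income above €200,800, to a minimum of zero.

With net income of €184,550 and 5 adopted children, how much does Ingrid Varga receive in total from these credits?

€40,617

Adoption Credit: base = 5 × €5,530 = €27,650. €184,550 is at or below the €205,100 threshold, so the full €27,650 applies.
Apprenticeship Credit: 22% of the €25,150 excess over €159,400 is €5,533; credit = €8,775 − €5,533 = €3,242.
Childcare Subsidy: €184,550 is at or below the €200,800 threshold, so the full €9,725 applies.
Total: €27,650 + €3,242 + €9,725 = €40,617.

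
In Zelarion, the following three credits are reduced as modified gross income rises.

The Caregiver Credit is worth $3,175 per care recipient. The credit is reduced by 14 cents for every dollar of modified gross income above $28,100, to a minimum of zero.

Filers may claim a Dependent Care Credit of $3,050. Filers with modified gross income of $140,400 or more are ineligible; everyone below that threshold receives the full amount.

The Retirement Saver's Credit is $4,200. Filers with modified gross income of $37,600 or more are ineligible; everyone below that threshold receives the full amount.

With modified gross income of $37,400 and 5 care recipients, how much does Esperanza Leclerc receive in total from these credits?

$21,823

Caregiver Credit: base = 5 × $3,175 = $15,875. 14% of the $9,300 excess over $28,100 is $1,302; credit = $15,875 − $1,302 = $14,573.
Dependent Care Credit: $37,400 is below the $140,400 cutoff, so the full $3,050 applies.
Retirement Saver's Credit: $37,400 is below the $37,600 cutoff, so the full $4,200 applies.
Total: $14,573 + $3,050 + $4,200 = $21,823.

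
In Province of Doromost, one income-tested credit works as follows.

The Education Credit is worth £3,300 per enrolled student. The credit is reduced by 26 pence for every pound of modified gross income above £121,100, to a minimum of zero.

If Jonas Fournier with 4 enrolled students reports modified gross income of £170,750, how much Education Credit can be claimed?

Education Credit: base = 4 × £3,300 = £13,200. 26% of the £49,650 excess over £121,100 is £12,909; credit = £13,200 − £12,909 = £291.

£291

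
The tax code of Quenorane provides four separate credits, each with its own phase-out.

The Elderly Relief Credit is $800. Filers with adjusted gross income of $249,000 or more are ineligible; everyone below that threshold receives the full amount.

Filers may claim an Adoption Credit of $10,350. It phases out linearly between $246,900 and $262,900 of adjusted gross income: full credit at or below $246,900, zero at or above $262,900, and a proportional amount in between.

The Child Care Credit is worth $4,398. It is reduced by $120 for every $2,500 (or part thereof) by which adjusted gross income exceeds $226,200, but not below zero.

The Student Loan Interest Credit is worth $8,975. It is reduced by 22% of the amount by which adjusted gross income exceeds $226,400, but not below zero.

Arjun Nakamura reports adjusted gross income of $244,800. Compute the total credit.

$19,515

Elderly Relief Credit: $244,800 is below the $249,000 cutoff, so the full $800 applies.
Adoption Credit: $244,800 is at or below the $246,900 threshold, so the full $10,350 applies.
Child Care Credit: income exceeds $226,200 by $18,600, which is 8 full-or-partial $2,500 increments; reduction = 8 × $120 = $960, leaving $3,438.
Student Loan Interest Credit: 22% of the $18,400 excess over $226,400 is $4,048; credit = $8,975 − $4,048 = $4,927.
Total: $800 + $10,350 + $3,438 + $4,927 = $19,515.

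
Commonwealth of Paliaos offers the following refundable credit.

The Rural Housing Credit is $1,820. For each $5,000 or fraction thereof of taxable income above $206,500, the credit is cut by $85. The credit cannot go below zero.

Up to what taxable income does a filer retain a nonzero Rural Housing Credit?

After 21 increments the reduction is 21 × $85 = $1,785, leaving $35; one more increment wipes it out. Increment 21 ends at excess 21 × $5,000 = $105,000, so the highest qualifying income is $206,500 + $105,000 = $311,500.

$311,500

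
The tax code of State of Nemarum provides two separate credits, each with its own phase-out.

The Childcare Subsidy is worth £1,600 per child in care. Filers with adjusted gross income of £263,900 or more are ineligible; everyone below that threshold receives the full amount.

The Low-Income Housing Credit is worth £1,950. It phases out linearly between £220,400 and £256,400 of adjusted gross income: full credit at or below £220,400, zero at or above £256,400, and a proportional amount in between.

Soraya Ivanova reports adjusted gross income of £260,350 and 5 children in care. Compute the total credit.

£8,000

Childcare Subsidy: base = 5 × £1,600 = £8,000. £260,350 is below the £263,900 cutoff, so the full £8,000 applies.
Low-Income Housing Credit: £260,350 is at or above £256,400, so the credit is £0.
Total: £8,000 + £0 = £8,000.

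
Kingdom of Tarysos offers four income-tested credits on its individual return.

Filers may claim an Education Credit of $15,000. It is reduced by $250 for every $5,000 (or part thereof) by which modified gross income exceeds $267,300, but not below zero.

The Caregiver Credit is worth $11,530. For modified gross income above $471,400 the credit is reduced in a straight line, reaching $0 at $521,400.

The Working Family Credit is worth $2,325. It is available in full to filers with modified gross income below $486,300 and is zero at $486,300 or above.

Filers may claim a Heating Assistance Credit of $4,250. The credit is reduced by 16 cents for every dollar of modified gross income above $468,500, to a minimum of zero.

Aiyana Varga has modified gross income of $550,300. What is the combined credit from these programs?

Education Credit: income exceeds $267,300 by $283,000, which is 57 full-or-partial $5,000 increments; reduction = 57 × $250 = $14,250, leaving $750.
Caregiver Credit: $550,300 is at or above $521,400, so the credit is $0.
Working Family Credit: $550,300 meets or exceeds the $486,300 cutoff, so the credit is $0.
Heating Assistance Credit: 16% of the $81,800 excess over $468,500 is $13,088 ≥ base, so the credit is $0.
Total: $750 + $0 + $0 + $0 = $750.

$750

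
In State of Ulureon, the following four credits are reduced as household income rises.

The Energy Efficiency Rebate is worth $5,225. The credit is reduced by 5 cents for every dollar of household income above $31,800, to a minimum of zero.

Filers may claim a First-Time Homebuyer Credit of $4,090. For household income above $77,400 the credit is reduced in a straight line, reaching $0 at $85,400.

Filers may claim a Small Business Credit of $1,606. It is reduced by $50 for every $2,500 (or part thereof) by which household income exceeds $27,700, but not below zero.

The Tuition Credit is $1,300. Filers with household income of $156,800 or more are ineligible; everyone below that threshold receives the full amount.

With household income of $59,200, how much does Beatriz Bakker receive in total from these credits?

$10,201

Energy Efficiency Rebate: 5% of the $27,400 excess over $31,800 is $1,370; credit = $5,225 − $1,370 = $3,855.
First-Time Homebuyer Credit: $59,200 is at or below the $77,400 threshold, so the full $4,090 applies.
Small Business Credit: income exceeds $27,700 by $31,500, which is 13 full-or-partial $2,500 increments; reduction = 13 × $50 = $650, leaving $956.
Tuition Credit: $59,200 is below the $156,800 cutoff, so the full $1,300 applies.
Total: $3,855 + $4,090 + $956 + $1,300 = $10,201.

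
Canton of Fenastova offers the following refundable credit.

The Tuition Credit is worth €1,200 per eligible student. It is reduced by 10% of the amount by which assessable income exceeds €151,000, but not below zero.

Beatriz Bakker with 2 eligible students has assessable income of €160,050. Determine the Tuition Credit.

Tuition Credit: base = 2 × €1,200 = €2,400. 10% of the €9,050 excess over €151,000 is €905; credit = €2,400 − €905 = €1,495.

€1,495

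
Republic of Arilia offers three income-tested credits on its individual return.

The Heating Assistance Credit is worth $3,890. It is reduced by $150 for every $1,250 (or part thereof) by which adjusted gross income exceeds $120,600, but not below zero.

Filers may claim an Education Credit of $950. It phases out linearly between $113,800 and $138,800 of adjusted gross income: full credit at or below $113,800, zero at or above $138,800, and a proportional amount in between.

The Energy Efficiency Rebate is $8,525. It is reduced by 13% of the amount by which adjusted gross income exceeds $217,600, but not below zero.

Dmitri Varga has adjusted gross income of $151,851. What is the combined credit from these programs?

Heating Assistance Credit: income exceeds $120,600 by $31,251 → 26 increments × $150 = $3,900 ≥ base, so the credit is $0.
Education Credit: $151,851 is at or above $138,800, so the credit is $0.
Energy Efficiency Rebate: $151,851 is at or below the $217,600 threshold, so the full $8,525 applies.
Total: $0 + $0 + $8,525 = $8,525.

$8,525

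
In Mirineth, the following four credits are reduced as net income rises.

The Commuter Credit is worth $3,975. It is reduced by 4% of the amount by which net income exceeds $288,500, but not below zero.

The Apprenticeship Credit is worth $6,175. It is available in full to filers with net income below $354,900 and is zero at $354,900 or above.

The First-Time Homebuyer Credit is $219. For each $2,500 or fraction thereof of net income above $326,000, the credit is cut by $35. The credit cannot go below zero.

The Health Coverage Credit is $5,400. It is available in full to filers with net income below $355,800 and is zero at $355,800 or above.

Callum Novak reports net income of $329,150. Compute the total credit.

$14,073

Commuter Credit: 4% of the $40,650 excess over $288,500 is $1,626; credit = $3,975 − $1,626 = $2,349.
Apprenticeship Credit: $329,150 is below the $354,900 cutoff, so the full $6,175 applies.
First-Time Homebuyer Credit: income exceeds $326,000 by $3,150, which is 2 full-or-partial $2,500 increments; reduction = 2 × $35 = $70, leaving $149.
Health Coverage Credit: $329,150 is below the $355,800 cutoff, so the full $5,400 applies.
Total: $2,349 + $6,175 + $149 + $5,400 = $14,073.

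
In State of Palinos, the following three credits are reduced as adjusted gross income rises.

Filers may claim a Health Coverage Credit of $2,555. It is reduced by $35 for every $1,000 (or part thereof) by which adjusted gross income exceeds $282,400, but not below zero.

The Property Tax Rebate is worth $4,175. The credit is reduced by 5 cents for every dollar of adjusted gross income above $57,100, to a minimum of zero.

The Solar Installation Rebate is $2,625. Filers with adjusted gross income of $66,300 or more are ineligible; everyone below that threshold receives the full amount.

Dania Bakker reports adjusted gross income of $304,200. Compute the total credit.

Health Coverage Credit: income exceeds $282,400 by $21,800, which is 22 full-or-partial $1,000 increments; reduction = 22 × $35 = $770, leaving $1,785.
Property Tax Rebate: 5% of the $247,100 excess over $57,100 is $12,355 ≥ base, so the credit is $0.
Solar Installation Rebate: $304,200 meets or exceeds the $66,300 cutoff, so the credit is $0.
Total: $1,785 + $0 + $0 = $1,785.

$1,785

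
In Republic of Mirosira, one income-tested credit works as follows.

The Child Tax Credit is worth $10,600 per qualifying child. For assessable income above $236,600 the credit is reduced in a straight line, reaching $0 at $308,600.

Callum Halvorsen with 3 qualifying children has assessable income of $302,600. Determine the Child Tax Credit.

Child Tax Credit: base = 3 × $10,600 = $31,800. $302,600 is $66,000 into a $72,000 phase-out range, leaving 6,000/72,000 of the credit: $31,800 × 6,000/72,000 = $2,650.

$2,650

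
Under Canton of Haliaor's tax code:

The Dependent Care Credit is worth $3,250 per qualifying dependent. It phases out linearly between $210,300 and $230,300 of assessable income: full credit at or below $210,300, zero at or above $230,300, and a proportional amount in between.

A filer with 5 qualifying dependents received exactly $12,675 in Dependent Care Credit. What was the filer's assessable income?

$214,700

Full credit = 5 × $3,250 = $16,250.
$12,675 is 12,675/16,250 of the full $16,250, so 3,575/16,250 of the $20,000 range has been used: income = $210,300 + $20,000 × 3,575/16,250 = $214,700.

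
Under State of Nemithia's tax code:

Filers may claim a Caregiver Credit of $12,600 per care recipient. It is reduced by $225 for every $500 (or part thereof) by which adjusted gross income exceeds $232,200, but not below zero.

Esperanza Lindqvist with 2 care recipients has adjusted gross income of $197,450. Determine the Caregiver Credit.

Caregiver Credit: base = 2 × $12,600 = $25,200. $197,450 is at or below the $232,200 threshold, so the full $25,200 applies.

$25,200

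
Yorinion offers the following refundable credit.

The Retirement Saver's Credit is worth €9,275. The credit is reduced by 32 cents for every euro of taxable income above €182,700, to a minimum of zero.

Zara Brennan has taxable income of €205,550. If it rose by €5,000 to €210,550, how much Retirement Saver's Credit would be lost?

At €205,550 — 32% of the €22,850 excess over €182,700 is €7,312; credit = €9,275 − €7,312 = €1,963.
At €210,550 — 32% of the €27,850 excess over €182,700 is €8,912; credit = €9,275 − €8,912 = €363.
Lost: €1,963 − €363 = €1,600.

€1,600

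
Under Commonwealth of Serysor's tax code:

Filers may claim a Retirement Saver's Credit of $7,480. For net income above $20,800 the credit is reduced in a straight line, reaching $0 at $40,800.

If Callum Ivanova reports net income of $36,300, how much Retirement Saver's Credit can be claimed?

Retirement Saver's Credit: $36,300 is $15,500 into a $20,000 phase-out range, leaving 4,500/20,000 of the credit: $7,480 × 4,500/20,000 = $1,683.

$1,683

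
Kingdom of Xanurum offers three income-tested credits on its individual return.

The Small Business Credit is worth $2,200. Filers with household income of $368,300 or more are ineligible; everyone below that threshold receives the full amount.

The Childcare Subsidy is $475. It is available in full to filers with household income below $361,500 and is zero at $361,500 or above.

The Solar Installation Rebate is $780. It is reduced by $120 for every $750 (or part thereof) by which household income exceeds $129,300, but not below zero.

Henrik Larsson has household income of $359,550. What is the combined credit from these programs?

Small Business Credit: $359,550 is below the $368,300 cutoff, so the full $2,200 applies.
Childcare Subsidy: $359,550 is below the $361,500 cutoff, so the full $475 applies.
Solar Installation Rebate: income exceeds $129,300 by $230,250 → 307 increments × $120 = $36,840 ≥ base, so the credit is $0.
Total: $2,200 + $475 + $0 = $2,675.

$2,675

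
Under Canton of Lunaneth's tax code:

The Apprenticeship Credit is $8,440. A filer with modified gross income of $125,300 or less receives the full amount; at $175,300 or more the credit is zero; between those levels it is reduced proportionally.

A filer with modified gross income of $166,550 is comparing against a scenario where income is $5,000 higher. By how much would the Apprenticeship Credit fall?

$844

At $166,550 — $166,550 is $41,250 into a $50,000 phase-out range, leaving 8,750/50,000 of the credit: $8,440 × 8,750/50,000 = $1,477.
At $171,550 — $171,550 is $46,250 into a $50,000 phase-out range, leaving 3,750/50,000 of the credit: $8,440 × 3,750/50,000 = $633.
Lost: $1,477 − $633 = $844.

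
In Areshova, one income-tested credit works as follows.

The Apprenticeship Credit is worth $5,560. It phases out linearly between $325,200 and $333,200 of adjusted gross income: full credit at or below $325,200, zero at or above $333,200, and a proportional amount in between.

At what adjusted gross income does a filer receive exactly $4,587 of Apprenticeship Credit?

$326,600

$4,587 is 4,587/5,560 of the full $5,560, so 973/5,560 of the $8,000 range has been used: income = $325,200 + $8,000 × 973/5,560 = $326,600.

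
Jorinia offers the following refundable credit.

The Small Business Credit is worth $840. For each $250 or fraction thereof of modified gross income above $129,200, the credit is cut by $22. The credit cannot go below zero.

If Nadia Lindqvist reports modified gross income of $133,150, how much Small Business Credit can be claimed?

$488

Small Business Credit: income exceeds $129,200 by $3,950, which is 16 full-or-partial $250 increments; reduction = 16 × $22 = $352, leaving $488.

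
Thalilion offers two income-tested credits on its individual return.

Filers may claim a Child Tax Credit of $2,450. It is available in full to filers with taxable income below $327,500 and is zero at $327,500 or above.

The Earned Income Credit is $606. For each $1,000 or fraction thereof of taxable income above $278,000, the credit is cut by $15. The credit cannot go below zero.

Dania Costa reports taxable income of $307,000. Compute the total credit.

$2,621

Child Tax Credit: $307,000 is below the $327,500 cutoff, so the full $2,450 applies.
Earned Income Credit: income exceeds $278,000 by $29,000, which is 29 full-or-partial $1,000 increments; reduction = 29 × $15 = $435, leaving $171.
Total: $2,450 + $171 = $2,621.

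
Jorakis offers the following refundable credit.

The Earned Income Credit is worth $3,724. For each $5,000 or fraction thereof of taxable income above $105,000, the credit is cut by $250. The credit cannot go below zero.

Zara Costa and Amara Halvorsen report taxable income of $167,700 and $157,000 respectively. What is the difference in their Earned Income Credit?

Zara ($167,700): Earned Income Credit: income exceeds $105,000 by $62,700, which is 13 full-or-partial $5,000 increments; reduction = 13 × $250 = $3,250, leaving $474.
Amara ($157,000): Earned Income Credit: income exceeds $105,000 by $52,000, which is 11 full-or-partial $5,000 increments; reduction = 11 × $250 = $2,750, leaving $974.
Difference: |$474 − $974| = $500.

$500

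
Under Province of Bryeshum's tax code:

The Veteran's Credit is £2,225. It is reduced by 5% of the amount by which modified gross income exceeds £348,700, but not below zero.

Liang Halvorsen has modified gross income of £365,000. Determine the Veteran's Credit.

£1,410

Veteran's Credit: 5% of the £16,300 excess over £348,700 is £815; credit = £2,225 − £815 = £1,410.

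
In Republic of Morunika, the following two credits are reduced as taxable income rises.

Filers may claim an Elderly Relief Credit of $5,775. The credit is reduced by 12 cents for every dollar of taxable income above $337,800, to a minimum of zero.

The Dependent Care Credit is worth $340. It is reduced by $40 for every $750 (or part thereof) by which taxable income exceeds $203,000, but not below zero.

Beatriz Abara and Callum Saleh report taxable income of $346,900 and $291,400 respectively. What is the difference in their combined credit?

Beatriz ($346,900): Elderly Relief Credit: 12% of the $9,100 excess over $337,800 is $1,092; credit = $5,775 − $1,092 = $4,683. Dependent Care Credit: income exceeds $203,000 by $143,900 → 192 increments × $40 = $7,680 ≥ base, so the credit is $0. total $4,683 + $0 = $4,683
Callum ($291,400): Elderly Relief Credit: $291,400 is at or below the $337,800 threshold, so the full $5,775 applies. Dependent Care Credit: income exceeds $203,000 by $88,400 → 118 increments × $40 = $4,720 ≥ base, so the credit is $0. total $5,775 + $0 = $5,775
Difference: |$4,683 − $5,775| = $1,092.

$1,092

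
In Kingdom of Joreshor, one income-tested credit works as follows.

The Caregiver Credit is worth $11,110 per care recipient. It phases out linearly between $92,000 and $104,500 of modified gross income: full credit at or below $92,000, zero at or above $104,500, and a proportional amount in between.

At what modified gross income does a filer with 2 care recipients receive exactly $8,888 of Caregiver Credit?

Full credit = 2 × $11,110 = $22,220.
$8,888 is 8,888/22,220 of the full $22,220, so 13,332/22,220 of the $12,500 range has been used: income = $92,000 + $12,500 × 13,332/22,220 = $99,500.

$99,500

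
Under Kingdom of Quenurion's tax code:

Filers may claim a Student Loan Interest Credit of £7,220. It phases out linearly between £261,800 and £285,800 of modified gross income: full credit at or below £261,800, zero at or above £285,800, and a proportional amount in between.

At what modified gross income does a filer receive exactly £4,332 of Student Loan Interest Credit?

£4,332 is 4,332/7,220 of the full £7,220, so 2,888/7,220 of the £24,000 range has been used: income = £261,800 + £24,000 × 2,888/7,220 = £271,400.

£271,400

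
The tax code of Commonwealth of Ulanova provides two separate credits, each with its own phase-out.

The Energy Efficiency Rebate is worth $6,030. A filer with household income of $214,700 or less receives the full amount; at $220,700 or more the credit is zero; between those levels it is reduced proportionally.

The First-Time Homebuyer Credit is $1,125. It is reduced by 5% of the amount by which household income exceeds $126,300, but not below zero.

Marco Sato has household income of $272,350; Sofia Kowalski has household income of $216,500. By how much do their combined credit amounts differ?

$4,221

Marco ($272,350): Energy Efficiency Rebate: $272,350 is at or above $220,700, so the credit is $0. First-Time Homebuyer Credit: 5% of the $146,050 excess over $126,300 is $7,302.50 ≥ base, so the credit is $0. total $0 + $0 = $0
Sofia ($216,500): Energy Efficiency Rebate: $216,500 is $1,800 into a $6,000 phase-out range, leaving 4,200/6,000 of the credit: $6,030 × 4,200/6,000 = $4,221. First-Time Homebuyer Credit: 5% of the $90,200 excess over $126,300 is $4,510 ≥ base, so the credit is $0. total $4,221 + $0 = $4,221
Difference: |$0 − $4,221| = $4,221.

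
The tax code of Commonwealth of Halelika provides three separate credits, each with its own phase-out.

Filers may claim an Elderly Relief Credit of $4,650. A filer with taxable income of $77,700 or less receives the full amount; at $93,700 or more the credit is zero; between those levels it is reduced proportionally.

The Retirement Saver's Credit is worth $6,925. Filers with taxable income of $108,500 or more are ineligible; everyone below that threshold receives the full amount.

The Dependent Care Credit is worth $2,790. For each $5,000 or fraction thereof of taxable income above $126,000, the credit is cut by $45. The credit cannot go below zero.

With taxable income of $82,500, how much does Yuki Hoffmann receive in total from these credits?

Elderly Relief Credit: $82,500 is $4,800 into a $16,000 phase-out range, leaving 11,200/16,000 of the credit: $4,650 × 11,200/16,000 = $3,255.
Retirement Saver's Credit: $82,500 is below the $108,500 cutoff, so the full $6,925 applies.
Dependent Care Credit: $82,500 is at or below the $126,000 threshold, so the full $2,790 applies.
Total: $3,255 + $6,925 + $2,790 = $12,970.

$12,970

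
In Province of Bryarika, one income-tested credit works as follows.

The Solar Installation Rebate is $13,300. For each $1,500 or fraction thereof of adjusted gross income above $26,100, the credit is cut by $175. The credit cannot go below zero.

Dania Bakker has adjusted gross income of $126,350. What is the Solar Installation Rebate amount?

$1,575

Solar Installation Rebate: income exceeds $26,100 by $100,250, which is 67 full-or-partial $1,500 increments; reduction = 67 × $175 = $11,725, leaving $1,575.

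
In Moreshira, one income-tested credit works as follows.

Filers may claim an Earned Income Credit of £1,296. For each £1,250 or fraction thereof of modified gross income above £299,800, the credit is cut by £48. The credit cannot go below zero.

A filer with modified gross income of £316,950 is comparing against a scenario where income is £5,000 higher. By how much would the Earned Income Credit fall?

£192

At £316,950 — income exceeds £299,800 by £17,150, which is 14 full-or-partial £1,250 increments; reduction = 14 × £48 = £672, leaving £624.
At £321,950 — income exceeds £299,800 by £22,150, which is 18 full-or-partial £1,250 increments; reduction = 18 × £48 = £864, leaving £432.
Lost: £624 − £432 = £192.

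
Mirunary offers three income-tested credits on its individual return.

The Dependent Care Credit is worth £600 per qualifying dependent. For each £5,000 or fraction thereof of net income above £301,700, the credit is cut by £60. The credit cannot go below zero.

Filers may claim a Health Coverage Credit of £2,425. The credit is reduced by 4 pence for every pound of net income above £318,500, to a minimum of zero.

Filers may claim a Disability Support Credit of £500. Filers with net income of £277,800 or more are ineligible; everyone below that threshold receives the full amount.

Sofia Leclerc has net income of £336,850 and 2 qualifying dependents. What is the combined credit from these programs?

£2,411

Dependent Care Credit: base = 2 × £600 = £1,200. income exceeds £301,700 by £35,150, which is 8 full-or-partial £5,000 increments; reduction = 8 × £60 = £480, leaving £720.
Health Coverage Credit: 4% of the £18,350 excess over £318,500 is £734; credit = £2,425 − £734 = £1,691.
Disability Support Credit: £336,850 meets or exceeds the £277,800 cutoff, so the credit is £0.
Total: £720 + £1,691 + £0 = £2,411.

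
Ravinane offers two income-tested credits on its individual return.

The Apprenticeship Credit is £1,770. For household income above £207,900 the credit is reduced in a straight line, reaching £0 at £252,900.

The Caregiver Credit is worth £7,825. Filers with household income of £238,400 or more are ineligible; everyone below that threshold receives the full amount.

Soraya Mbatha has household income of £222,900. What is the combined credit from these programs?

Apprenticeship Credit: £222,900 is £15,000 into a £45,000 phase-out range, leaving 30,000/45,000 of the credit: £1,770 × 30,000/45,000 = £1,180.
Caregiver Credit: £222,900 is below the £238,400 cutoff, so the full £7,825 applies.
Total: £1,180 + £7,825 = £9,005.

£9,005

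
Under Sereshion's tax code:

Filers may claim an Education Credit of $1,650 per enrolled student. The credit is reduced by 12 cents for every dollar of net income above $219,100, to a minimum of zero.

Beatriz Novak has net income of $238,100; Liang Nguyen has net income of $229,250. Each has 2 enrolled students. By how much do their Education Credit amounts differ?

Beatriz ($238,100): Education Credit: base = 2 × $1,650 = $3,300. 12% of the $19,000 excess over $219,100 is $2,280; credit = $3,300 − $2,280 = $1,020.
Liang ($229,250): Education Credit: base = 2 × $1,650 = $3,300. 12% of the $10,150 excess over $219,100 is $1,218; credit = $3,300 − $1,218 = $2,082.
Difference: |$1,020 − $2,082| = $1,062.

$1,062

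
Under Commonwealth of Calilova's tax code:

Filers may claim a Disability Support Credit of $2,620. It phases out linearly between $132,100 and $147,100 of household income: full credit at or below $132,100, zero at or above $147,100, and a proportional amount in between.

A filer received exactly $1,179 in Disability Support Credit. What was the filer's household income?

$140,350

$1,179 is 1,179/2,620 of the full $2,620, so 1,441/2,620 of the $15,000 range has been used: income = $132,100 + $15,000 × 1,441/2,620 = $140,350.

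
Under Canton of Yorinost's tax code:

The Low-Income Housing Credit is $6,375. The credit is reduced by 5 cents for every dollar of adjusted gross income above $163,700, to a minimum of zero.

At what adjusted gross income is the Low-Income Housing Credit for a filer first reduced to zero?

$291,200

The credit falls by 5% of each dollar above $163,700, so it reaches zero when the excess is $6,375 / 5% = $127,500: income = $163,700 + $127,500 = $291,200.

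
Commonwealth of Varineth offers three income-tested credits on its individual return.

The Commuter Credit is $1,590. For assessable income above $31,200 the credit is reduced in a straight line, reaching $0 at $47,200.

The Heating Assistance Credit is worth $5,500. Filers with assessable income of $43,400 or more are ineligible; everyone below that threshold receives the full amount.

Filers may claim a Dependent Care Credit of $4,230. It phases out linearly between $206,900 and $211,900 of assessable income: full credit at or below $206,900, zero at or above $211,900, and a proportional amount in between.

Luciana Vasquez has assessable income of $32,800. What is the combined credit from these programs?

Commuter Credit: $32,800 is $1,600 into a $16,000 phase-out range, leaving 14,400/16,000 of the credit: $1,590 × 14,400/16,000 = $1,431.
Heating Assistance Credit: $32,800 is below the $43,400 cutoff, so the full $5,500 applies.
Dependent Care Credit: $32,800 is at or below the $206,900 threshold, so the full $4,230 applies.
Total: $1,431 + $5,500 + $4,230 = $11,161.

$11,161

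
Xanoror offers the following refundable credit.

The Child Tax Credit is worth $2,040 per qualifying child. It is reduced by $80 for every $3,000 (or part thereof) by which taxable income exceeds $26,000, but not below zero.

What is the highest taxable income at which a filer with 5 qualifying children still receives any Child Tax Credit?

Full credit = 5 × $2,040 = $10,200.
After 127 increments the reduction is 127 × $80 = $10,160, leaving $40; one more increment wipes it out. Increment 127 ends at excess 127 × $3,000 = $381,000, so the highest qualifying income is $26,000 + $381,000 = $407,000.

$407,000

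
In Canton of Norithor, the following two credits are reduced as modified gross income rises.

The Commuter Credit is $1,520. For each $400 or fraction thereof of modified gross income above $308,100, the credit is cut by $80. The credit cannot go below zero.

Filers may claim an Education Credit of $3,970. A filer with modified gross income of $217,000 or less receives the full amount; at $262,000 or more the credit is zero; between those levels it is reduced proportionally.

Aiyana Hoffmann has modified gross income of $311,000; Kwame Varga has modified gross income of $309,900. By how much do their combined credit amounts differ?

$240

Aiyana ($311,000): Commuter Credit: income exceeds $308,100 by $2,900, which is 8 full-or-partial $400 increments; reduction = 8 × $80 = $640, leaving $880. Education Credit: $311,000 is at or above $262,000, so the credit is $0. total $880 + $0 = $880
Kwame ($309,900): Commuter Credit: income exceeds $308,100 by $1,800, which is 5 full-or-partial $400 increments; reduction = 5 × $80 = $400, leaving $1,120. Education Credit: $309,900 is at or above $262,000, so the credit is $0. total $1,120 + $0 = $1,120
Difference: |$880 − $1,120| = $240.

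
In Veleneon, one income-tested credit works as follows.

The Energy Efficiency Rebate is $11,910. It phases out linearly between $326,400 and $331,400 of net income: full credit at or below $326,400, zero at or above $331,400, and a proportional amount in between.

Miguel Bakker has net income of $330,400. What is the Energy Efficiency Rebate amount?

$2,382

Energy Efficiency Rebate: $330,400 is $4,000 into a $5,000 phase-out range, leaving 1,000/5,000 of the credit: $11,910 × 1,000/5,000 = $2,382.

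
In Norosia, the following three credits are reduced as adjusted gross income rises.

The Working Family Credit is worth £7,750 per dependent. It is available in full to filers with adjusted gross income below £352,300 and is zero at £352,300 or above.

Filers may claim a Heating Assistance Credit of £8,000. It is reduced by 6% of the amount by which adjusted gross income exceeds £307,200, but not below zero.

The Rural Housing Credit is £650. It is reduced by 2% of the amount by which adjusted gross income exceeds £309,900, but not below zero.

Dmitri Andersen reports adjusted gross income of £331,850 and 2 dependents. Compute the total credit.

£22,232

Working Family Credit: base = 2 × £7,750 = £15,500. £331,850 is below the £352,300 cutoff, so the full £15,500 applies.
Heating Assistance Credit: 6% of the £24,650 excess over £307,200 is £1,479; credit = £8,000 − £1,479 = £6,521.
Rural Housing Credit: 2% of the £21,950 excess over £309,900 is £439; credit = £650 − £439 = £211.
Total: £15,500 + £6,521 + £211 = £22,232.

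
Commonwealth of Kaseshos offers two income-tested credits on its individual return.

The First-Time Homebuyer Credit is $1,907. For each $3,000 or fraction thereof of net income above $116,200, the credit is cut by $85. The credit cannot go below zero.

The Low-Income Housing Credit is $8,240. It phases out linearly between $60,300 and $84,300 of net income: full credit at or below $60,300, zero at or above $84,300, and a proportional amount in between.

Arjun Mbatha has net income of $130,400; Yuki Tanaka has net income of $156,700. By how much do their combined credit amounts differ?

Arjun ($130,400): First-Time Homebuyer Credit: income exceeds $116,200 by $14,200, which is 5 full-or-partial $3,000 increments; reduction = 5 × $85 = $425, leaving $1,482. Low-Income Housing Credit: $130,400 is at or above $84,300, so the credit is $0. total $1,482 + $0 = $1,482
Yuki ($156,700): First-Time Homebuyer Credit: income exceeds $116,200 by $40,500, which is 14 full-or-partial $3,000 increments; reduction = 14 × $85 = $1,190, leaving $717. Low-Income Housing Credit: $156,700 is at or above $84,300, so the credit is $0. total $717 + $0 = $717
Difference: |$1,482 − $717| = $765.

$765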